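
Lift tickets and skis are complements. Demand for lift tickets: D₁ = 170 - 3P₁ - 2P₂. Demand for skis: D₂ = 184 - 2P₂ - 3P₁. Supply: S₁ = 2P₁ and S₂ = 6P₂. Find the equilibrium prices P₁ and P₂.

Market 1: 170 - 3P₁ - 2P₂ = 2P₁ → 5P₁ + 2P₂ = 170.
Market 2: 8P₂ + 3P₁ = 184.
Eliminating P₂: 8×(1) − 2×(2) gives 34P₁ = 992, so P₁ = 496/17.
Back-substitute into (2): P₂ = (184 − 3×496/17) / 8 = 205/17.

P₁ = 496/17, P₂ = 205/17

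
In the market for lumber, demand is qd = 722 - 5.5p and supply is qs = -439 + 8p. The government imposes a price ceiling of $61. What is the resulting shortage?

Equilibrium price would be p* = 86, so the ceiling at 61 binds.
At p = 61: qd = 722 − 5.5(61) = 386.5, qs = -439 + 8(61) = 49.
Shortage = 386.5 − 49 = 337.5.

Shortage = 337.5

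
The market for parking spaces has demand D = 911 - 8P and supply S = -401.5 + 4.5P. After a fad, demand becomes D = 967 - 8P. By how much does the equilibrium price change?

Original equilibrium: P* = 105, Q* = 71.
New equilibrium: 967 - 8P = -401.5 + 4.5P, so 1368.5 = 12.5P and P' = 109.48; Q' = 967 − 8(109.48) = 91.16.
Change in price: 109.48 − 105 = 4.48.

ΔP = 4.48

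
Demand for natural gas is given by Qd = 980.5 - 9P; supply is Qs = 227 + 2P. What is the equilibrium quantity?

Q* = 364

Set Qd = Qs: 980.5 - 9P = 227 + 2P.
753.5 = 11P, so P* = 68.5.
Q* = 980.5 − 9(68.5) = 364.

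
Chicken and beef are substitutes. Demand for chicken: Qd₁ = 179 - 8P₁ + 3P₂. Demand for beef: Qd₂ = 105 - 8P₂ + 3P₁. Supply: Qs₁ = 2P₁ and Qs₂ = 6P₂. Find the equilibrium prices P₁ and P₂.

Market 1: 179 - 8P₁ + 3P₂ = 2P₁ → 10P₁ - 3P₂ = 179.
Market 2: 14P₂ - 3P₁ = 105.
Eliminating P₂: 14×(1) + 3×(2) gives 131P₁ = 2821, so P₁ = 2821/131.
Back-substitute into (2): P₂ = (105 + 3×2821/131) / 14 = 1587/131.

P₁ = 2821/131, P₂ = 1587/131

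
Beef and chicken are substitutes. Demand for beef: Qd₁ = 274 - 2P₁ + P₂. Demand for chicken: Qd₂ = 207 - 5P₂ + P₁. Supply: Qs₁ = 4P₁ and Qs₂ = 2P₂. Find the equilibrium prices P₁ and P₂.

P₁ = 2125/41, P₂ = 1516/41

Market 1: 274 - 2P₁ + P₂ = 4P₁ → 6P₁ - P₂ = 274.
Market 2: 7P₂ - P₁ = 207.
Eliminating P₂: 7×(1) + 1×(2) gives 41P₁ = 2125, so P₁ = 2125/41.
Back-substitute into (2): P₂ = (207 + 1×2125/41) / 7 = 1516/41.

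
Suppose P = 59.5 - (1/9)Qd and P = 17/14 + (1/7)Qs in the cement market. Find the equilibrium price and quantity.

P* = 34, Q* = 229.5

Set the two price expressions equal: 59.5 - (1/9)Q = 17/14 + (1/7)Q.
408/7 = (16/63)Q, so Q* = 229.5.
P* = 59.5 − (1/9)(229.5) = 34.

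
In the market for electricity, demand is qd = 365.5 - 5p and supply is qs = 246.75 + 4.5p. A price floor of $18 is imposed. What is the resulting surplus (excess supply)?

Surplus = 52.25

Equilibrium price would be p* = 12.5, so the floor at 18 binds.
At p = 18: qd = 275.5, qs = 327.75.
Surplus = 327.75 − 275.5 = 52.25.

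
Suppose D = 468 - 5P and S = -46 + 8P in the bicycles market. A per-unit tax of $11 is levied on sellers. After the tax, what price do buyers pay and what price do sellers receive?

Pre-tax equilibrium: P* = 514/13, Q* = 3514/13.
Tax on sellers shifts supply to S = -46 + 8(P − 11) = -134 + 8P.
468 - 5P = -134 + 8P gives buyer price Pb = 602/13; sellers receive Ps = 602/13 − 11 = 459/13.
New quantity: Q = 468 − 5(602/13) = 3074/13.

Buyers pay 602/13, sellers receive 459/13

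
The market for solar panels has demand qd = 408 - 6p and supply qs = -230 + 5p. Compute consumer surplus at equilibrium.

Consumer surplus = 300

Equilibrium: 408 - 6p = -230 + 5p gives p* = 58, q* = 60.
Demand choke price (qd = 0): p = 68.
CS = ½(68 − 58)(60) = 300.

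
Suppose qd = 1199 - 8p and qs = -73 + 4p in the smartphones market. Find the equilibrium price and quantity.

p* = 106, q* = 351

Set qd = qs: 1199 - 8p = -73 + 4p.
1272 = 12p, so p* = 106.
q* = 1199 − 8(106) = 351.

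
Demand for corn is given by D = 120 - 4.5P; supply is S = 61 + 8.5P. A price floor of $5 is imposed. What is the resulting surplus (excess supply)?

Surplus = 6

Equilibrium price would be P* = 59/13, so the floor at 5 binds.
At P = 5: D = 97.5, S = 103.5.
Surplus = 103.5 − 97.5 = 6.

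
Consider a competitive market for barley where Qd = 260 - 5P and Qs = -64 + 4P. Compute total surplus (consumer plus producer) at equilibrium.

Equilibrium: 260 - 5P = -64 + 4P gives P* = 36, Q* = 80.
Demand choke price: P = 52; supply starts at P = 16.
CS = ½(52 − 36)(80) = 640; PS = ½(36 − 16)(80) = 800.

Total surplus = 1440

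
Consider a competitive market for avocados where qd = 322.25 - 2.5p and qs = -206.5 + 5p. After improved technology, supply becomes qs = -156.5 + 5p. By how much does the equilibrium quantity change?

Original equilibrium: p* = 70.5, q* = 146.
New equilibrium: 322.25 - 2.5p = -156.5 + 5p, so 478.75 = 7.5p and p' = 383/6; q' = 322.25 − 2.5(383/6) = 488/3.
Change in quantity: 488/3 − 146 = 50/3.

Δq = 50/3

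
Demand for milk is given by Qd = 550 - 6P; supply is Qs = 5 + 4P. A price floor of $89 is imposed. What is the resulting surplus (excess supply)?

Equilibrium price would be P* = 54.5, so the floor at 89 binds.
At P = 89: Qd = 16, Qs = 361.
Surplus = 361 − 16 = 345.

Surplus = 345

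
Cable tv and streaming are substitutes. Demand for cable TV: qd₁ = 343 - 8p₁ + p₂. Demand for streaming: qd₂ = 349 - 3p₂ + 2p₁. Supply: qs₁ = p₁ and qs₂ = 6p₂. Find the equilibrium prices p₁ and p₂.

p₁ = 3436/79, p₂ = 3827/79

Market 1: 343 - 8p₁ + p₂ = p₁ → 9p₁ - p₂ = 343.
Market 2: 9p₂ - 2p₁ = 349.
Eliminating p₂: 9×(1) + 1×(2) gives 79p₁ = 3436, so p₁ = 3436/79.
Back-substitute into (2): p₂ = (349 + 2×3436/79) / 9 = 3827/79.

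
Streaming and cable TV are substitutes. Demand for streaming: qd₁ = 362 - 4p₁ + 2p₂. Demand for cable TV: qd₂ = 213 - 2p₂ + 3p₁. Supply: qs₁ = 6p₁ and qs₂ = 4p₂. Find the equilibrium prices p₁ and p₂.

Market 1: 362 - 4p₁ + 2p₂ = 6p₁ → 10p₁ - 2p₂ = 362.
Market 2: 6p₂ - 3p₁ = 213.
Eliminating p₂: 6×(1) + 2×(2) gives 54p₁ = 2598, so p₁ = 433/9.
Back-substitute into (2): p₂ = (213 + 3×433/9) / 6 = 536/9.

p₁ = 433/9, p₂ = 536/9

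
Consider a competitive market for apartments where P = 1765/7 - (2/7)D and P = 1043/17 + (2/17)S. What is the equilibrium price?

Set the two price expressions equal: 1765/7 - (2/7)Q = 1043/17 + (2/17)Q.
22704/119 = (48/119)Q, so Q* = 473.
P* = 1765/7 − (2/7)(473) = 117.

P* = 117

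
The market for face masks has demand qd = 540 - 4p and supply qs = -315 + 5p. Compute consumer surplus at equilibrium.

Consumer surplus = 3200

Equilibrium: 540 - 4p = -315 + 5p gives p* = 95, q* = 160.
Demand choke price (qd = 0): p = 135.
CS = ½(135 − 95)(160) = 3200.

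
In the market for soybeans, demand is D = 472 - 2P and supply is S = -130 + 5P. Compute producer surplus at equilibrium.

Producer surplus = 9000

Equilibrium: 472 - 2P = -130 + 5P gives P* = 86, Q* = 300.
Supply starts at P = 26 (where S = 0).
PS = ½(86 − 26)(300) = 9000.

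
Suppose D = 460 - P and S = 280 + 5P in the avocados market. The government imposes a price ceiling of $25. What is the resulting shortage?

Shortage = 30

Equilibrium price would be P* = 30, so the ceiling at 25 binds.
At P = 25: D = 460 − 1(25) = 435, S = 280 + 5(25) = 405.
Shortage = 435 − 405 = 30.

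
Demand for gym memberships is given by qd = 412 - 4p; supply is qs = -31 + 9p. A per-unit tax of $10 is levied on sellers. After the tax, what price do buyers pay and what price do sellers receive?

Pre-tax equilibrium: p* = 443/13, q* = 3584/13.
Tax on sellers shifts supply to qs = -31 + 9(p − 10) = -121 + 9p.
412 - 4p = -121 + 9p gives buyer price pb = 41; sellers receive ps = 41 − 10 = 31.
New quantity: q = 412 − 4(41) = 248.

Buyers pay $41, sellers receive $31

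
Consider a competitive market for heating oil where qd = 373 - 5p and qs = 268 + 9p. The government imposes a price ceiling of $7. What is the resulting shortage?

Shortage = 7

Equilibrium price would be p* = 7.5, so the ceiling at 7 binds.
At p = 7: qd = 373 − 5(7) = 338, qs = 268 + 9(7) = 331.
Shortage = 338 − 331 = 7.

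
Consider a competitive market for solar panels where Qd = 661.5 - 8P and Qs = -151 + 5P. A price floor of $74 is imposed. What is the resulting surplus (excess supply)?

Equilibrium price would be P* = 62.5, so the floor at 74 binds.
At P = 74: Qd = 69.5, Qs = 219.
Surplus = 219 − 69.5 = 149.5.

Surplus = 149.5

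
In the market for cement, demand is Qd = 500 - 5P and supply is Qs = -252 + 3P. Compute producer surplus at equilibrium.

Equilibrium: 500 - 5P = -252 + 3P gives P* = 94, Q* = 30.
Supply starts at P = 84 (where Qs = 0).
PS = ½(94 − 84)(30) = 150.

Producer surplus = 150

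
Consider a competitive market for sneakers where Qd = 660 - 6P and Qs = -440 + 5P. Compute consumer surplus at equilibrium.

Consumer surplus = 300

Equilibrium: 660 - 6P = -440 + 5P gives P* = 100, Q* = 60.
Demand choke price (Qd = 0): P = 110.
CS = ½(110 − 100)(60) = 300.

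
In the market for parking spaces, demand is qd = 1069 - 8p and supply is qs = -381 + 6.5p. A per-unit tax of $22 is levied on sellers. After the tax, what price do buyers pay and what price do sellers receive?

Pre-tax equilibrium: p* = 100, q* = 269.
Tax on sellers shifts supply to qs = -381 + 6.5(p − 22) = -524 + 6.5p.
1069 - 8p = -524 + 6.5p gives buyer price pb = 3186/29; sellers receive ps = 3186/29 − 22 = 2548/29.
New quantity: q = 1069 − 8(3186/29) = 5513/29.

Buyers pay 3186/29, sellers receive 2548/29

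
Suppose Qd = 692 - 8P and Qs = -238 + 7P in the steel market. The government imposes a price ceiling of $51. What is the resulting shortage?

Equilibrium price would be P* = 62, so the ceiling at 51 binds.
At P = 51: Qd = 692 − 8(51) = 284, Qs = -238 + 7(51) = 119.
Shortage = 284 − 119 = 165.

Shortage = 165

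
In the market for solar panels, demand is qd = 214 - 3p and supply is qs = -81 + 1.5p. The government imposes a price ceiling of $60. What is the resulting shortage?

Shortage = 25

Equilibrium price would be p* = 590/9, so the ceiling at 60 binds.
At p = 60: qd = 214 − 3(60) = 34, qs = -81 + 1.5(60) = 9.
Shortage = 34 − 9 = 25.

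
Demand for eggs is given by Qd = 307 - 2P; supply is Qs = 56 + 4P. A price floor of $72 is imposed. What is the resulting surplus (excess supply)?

Equilibrium price would be P* = 251/6, so the floor at 72 binds.
At P = 72: Qd = 163, Qs = 344.
Surplus = 344 − 163 = 181.

Surplus = 181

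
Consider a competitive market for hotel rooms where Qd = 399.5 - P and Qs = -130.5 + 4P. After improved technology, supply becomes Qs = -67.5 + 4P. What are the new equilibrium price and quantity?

Original equilibrium: P* = 106, Q* = 293.5.
New equilibrium: 399.5 - P = -67.5 + 4P, so 467 = 5P and P' = 93.4; Q' = 399.5 − 1(93.4) = 306.1.

P' = 93.4, Q' = 306.1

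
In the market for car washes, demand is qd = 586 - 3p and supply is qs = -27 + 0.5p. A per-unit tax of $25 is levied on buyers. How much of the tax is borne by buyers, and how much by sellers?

Pre-tax equilibrium: p* = 1226/7, q* = 424/7.
Tax on buyers shifts demand to qd = 586 − 3(p + 25) = 511 - 3p.
511 - 3p = -27 + 0.5p gives seller price ps = 1076/7; buyers pay pb = 1076/7 + 25 = 1251/7.
New quantity: q = 586 − 3(1251/7) = 349/7.
Buyer burden = 1251/7 − 1226/7 = 25/7; seller burden = 1226/7 − 1076/7 = 150/7.

Buyers bear 25/7, sellers bear 150/7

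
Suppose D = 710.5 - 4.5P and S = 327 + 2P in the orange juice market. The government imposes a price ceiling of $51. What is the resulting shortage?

Equilibrium price would be P* = 59, so the ceiling at 51 binds.
At P = 51: D = 710.5 − 4.5(51) = 481, S = 327 + 2(51) = 429.
Shortage = 481 − 429 = 52.

Shortage = 52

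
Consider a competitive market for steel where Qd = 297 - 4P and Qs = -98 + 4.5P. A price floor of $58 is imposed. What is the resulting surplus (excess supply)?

Equilibrium price would be P* = 790/17, so the floor at 58 binds.
At P = 58: Qd = 65, Qs = 163.
Surplus = 163 − 65 = 98.

Surplus = 98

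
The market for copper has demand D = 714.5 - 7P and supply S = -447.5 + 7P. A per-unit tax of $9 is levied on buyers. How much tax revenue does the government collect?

Tax revenue = 918

Pre-tax equilibrium: P* = 83, Q* = 133.5.
Tax on buyers shifts demand to D = 714.5 − 7(P + 9) = 651.5 - 7P.
651.5 - 7P = -447.5 + 7P gives seller price Ps = 78.5; buyers pay Pb = 78.5 + 9 = 87.5.
New quantity: Q = 714.5 − 7(87.5) = 102.
Revenue = 9 × 102 = 918.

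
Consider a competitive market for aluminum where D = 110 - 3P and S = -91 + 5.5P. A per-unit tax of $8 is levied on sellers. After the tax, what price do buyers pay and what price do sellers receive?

Buyers pay 490/17, sellers receive 354/17

Pre-tax equilibrium: P* = 402/17, Q* = 664/17.
Tax on sellers shifts supply to S = -91 + 5.5(P − 8) = -135 + 5.5P.
110 - 3P = -135 + 5.5P gives buyer price Pb = 490/17; sellers receive Ps = 490/17 − 8 = 354/17.
New quantity: Q = 110 − 3(490/17) = 400/17.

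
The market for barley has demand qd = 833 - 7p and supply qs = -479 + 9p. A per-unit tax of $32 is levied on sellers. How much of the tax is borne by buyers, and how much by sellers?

Buyers bear $18, sellers bear $14

Pre-tax equilibrium: p* = 82, q* = 259.
Tax on sellers shifts supply to qs = -479 + 9(p − 32) = -767 + 9p.
833 - 7p = -767 + 9p gives buyer price pb = 100; sellers receive ps = 100 − 32 = 68.
New quantity: q = 833 − 7(100) = 133.
Buyer burden = 100 − 82 = 18; seller burden = 82 − 68 = 14.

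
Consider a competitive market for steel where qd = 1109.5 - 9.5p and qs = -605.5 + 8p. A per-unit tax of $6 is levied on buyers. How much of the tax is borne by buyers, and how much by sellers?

Buyers bear 96/35, sellers bear 114/35

Pre-tax equilibrium: p* = 98, q* = 178.5.
Tax on buyers shifts demand to qd = 1109.5 − 9.5(p + 6) = 1052.5 - 9.5p.
1052.5 - 9.5p = -605.5 + 8p gives seller price ps = 3316/35; buyers pay pb = 3316/35 + 6 = 3526/35.
New quantity: q = 1109.5 − 9.5(3526/35) = 10671/70.
Buyer burden = 3526/35 − 98 = 96/35; seller burden = 98 − 3316/35 = 114/35.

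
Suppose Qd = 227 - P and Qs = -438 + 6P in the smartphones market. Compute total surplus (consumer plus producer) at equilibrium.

Total surplus = 10164

Equilibrium: 227 - P = -438 + 6P gives P* = 95, Q* = 132.
Demand choke price: P = 227; supply starts at P = 73.
CS = ½(227 − 95)(132) = 8712; PS = ½(95 − 73)(132) = 1452.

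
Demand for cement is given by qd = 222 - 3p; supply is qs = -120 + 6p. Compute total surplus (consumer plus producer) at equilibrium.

Total surplus = 2916

Equilibrium: 222 - 3p = -120 + 6p gives p* = 38, q* = 108.
Demand choke price: p = 74; supply starts at p = 20.
CS = ½(74 − 38)(108) = 1944; PS = ½(38 − 20)(108) = 972.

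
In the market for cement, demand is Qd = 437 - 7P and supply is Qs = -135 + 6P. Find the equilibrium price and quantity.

Set Qd = Qs: 437 - 7P = -135 + 6P.
572 = 13P, so P* = 44.
Q* = 437 − 7(44) = 129.

P* = 44, Q* = 129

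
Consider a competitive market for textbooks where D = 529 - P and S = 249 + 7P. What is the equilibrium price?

Set D = S: 529 - P = 249 + 7P.
280 = 8P, so P* = 35.
Q* = 529 − 1(35) = 494.

P* = 35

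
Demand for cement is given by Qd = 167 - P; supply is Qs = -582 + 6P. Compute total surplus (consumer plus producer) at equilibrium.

Equilibrium: 167 - P = -582 + 6P gives P* = 107, Q* = 60.
Demand choke price: P = 167; supply starts at P = 97.
CS = ½(167 − 107)(60) = 1800; PS = ½(107 − 97)(60) = 300.

Total surplus = 2100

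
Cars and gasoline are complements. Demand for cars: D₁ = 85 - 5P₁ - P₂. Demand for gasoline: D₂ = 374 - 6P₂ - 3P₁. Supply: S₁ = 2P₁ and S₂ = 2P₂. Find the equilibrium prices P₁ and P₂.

Market 1: 85 - 5P₁ - P₂ = 2P₁ → 7P₁ + P₂ = 85.
Market 2: 8P₂ + 3P₁ = 374.
Eliminating P₂: 8×(1) − 1×(2) gives 53P₁ = 306, so P₁ = 306/53.
Back-substitute into (2): P₂ = (374 − 3×306/53) / 8 = 2363/53.

P₁ = 306/53, P₂ = 2363/53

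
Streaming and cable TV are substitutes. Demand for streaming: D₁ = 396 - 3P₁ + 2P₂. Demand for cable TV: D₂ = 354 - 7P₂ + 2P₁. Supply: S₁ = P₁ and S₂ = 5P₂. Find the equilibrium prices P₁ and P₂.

P₁ = 1365/11, P₂ = 552/11

Market 1: 396 - 3P₁ + 2P₂ = P₁ → 4P₁ - 2P₂ = 396.
Market 2: 12P₂ - 2P₁ = 354.
Eliminating P₂: 12×(1) + 2×(2) gives 44P₁ = 5460, so P₁ = 1365/11.
Back-substitute into (2): P₂ = (354 + 2×1365/11) / 12 = 552/11.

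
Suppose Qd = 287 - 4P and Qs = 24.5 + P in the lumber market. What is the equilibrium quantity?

Set Qd = Qs: 287 - 4P = 24.5 + P.
262.5 = 5P, so P* = 52.5.
Q* = 287 − 4(52.5) = 77.

Q* = 77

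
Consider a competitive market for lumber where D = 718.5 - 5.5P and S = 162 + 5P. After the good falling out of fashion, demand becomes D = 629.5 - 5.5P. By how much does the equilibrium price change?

Original equilibrium: P* = 53, Q* = 427.
New equilibrium: 629.5 - 5.5P = 162 + 5P, so 467.5 = 10.5P and P' = 935/21; Q' = 629.5 − 5.5(935/21) = 8077/21.
Change in price: 935/21 − 53 = -178/21.

ΔP = -178/21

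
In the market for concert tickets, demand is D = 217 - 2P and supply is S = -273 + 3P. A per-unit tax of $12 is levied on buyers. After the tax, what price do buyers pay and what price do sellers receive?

Buyers pay $105.2, sellers receive $93.2

Pre-tax equilibrium: P* = 98, Q* = 21.
Tax on buyers shifts demand to D = 217 − 2(P + 12) = 193 - 2P.
193 - 2P = -273 + 3P gives seller price Ps = 93.2; buyers pay Pb = 93.2 + 12 = 105.2.
New quantity: Q = 217 − 2(105.2) = 6.6.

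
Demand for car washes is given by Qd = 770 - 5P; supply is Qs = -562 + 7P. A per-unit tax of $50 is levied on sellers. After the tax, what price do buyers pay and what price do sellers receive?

Buyers pay 841/6, sellers receive 541/6

Pre-tax equilibrium: P* = 111, Q* = 215.
Tax on sellers shifts supply to Qs = -562 + 7(P − 50) = -912 + 7P.
770 - 5P = -912 + 7P gives buyer price Pb = 841/6; sellers receive Ps = 841/6 − 50 = 541/6.
New quantity: Q = 770 − 5(841/6) = 415/6.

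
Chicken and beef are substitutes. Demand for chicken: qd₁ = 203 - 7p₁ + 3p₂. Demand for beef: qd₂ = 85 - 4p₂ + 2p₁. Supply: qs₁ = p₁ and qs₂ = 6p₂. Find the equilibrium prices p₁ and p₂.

Market 1: 203 - 7p₁ + 3p₂ = p₁ → 8p₁ - 3p₂ = 203.
Market 2: 10p₂ - 2p₁ = 85.
Eliminating p₂: 10×(1) + 3×(2) gives 74p₁ = 2285, so p₁ = 2285/74.
Back-substitute into (2): p₂ = (85 + 2×2285/74) / 10 = 543/37.

p₁ = 2285/74, p₂ = 543/37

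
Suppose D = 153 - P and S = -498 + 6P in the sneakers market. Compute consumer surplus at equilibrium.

Equilibrium: 153 - P = -498 + 6P gives P* = 93, Q* = 60.
Demand choke price (D = 0): P = 153.
CS = ½(153 − 93)(60) = 1800.

Consumer surplus = 1800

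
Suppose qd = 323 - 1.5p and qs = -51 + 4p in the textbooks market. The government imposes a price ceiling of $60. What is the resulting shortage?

Equilibrium price would be p* = 68, so the ceiling at 60 binds.
At p = 60: qd = 323 − 1.5(60) = 233, qs = -51 + 4(60) = 189.
Shortage = 233 − 189 = 44.

Shortage = 44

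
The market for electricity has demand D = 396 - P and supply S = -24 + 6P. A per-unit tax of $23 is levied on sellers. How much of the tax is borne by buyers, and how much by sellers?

Pre-tax equilibrium: P* = 60, Q* = 336.
Tax on sellers shifts supply to S = -24 + 6(P − 23) = -162 + 6P.
396 - P = -162 + 6P gives buyer price Pb = 558/7; sellers receive Ps = 558/7 − 23 = 397/7.
New quantity: Q = 396 − 1(558/7) = 2214/7.
Buyer burden = 558/7 − 60 = 138/7; seller burden = 60 − 397/7 = 23/7.

Buyers bear 138/7, sellers bear 23/7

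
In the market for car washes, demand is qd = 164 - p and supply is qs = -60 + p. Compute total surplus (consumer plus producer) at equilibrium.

Equilibrium: 164 - p = -60 + p gives p* = 112, q* = 52.
Demand choke price: p = 164; supply starts at p = 60.
CS = ½(164 − 112)(52) = 1352; PS = ½(112 − 60)(52) = 1352.

Total surplus = 2704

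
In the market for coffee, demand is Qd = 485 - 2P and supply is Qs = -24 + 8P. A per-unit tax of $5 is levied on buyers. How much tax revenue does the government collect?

Tax revenue = 1876

Pre-tax equilibrium: P* = 50.9, Q* = 383.2.
Tax on buyers shifts demand to Qd = 485 − 2(P + 5) = 475 - 2P.
475 - 2P = -24 + 8P gives seller price Ps = 49.9; buyers pay Pb = 49.9 + 5 = 54.9.
New quantity: Q = 485 − 2(54.9) = 375.2.
Revenue = 5 × 375.2 = 1876.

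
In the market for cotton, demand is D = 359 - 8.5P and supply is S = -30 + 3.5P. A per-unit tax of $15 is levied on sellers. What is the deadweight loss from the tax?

Deadweight loss = 278.90625

Pre-tax equilibrium: P* = 389/12, Q* = 2003/24.
Tax on sellers shifts supply to S = -30 + 3.5(P − 15) = -82.5 + 3.5P.
359 - 8.5P = -82.5 + 3.5P gives buyer price Pb = 883/24; sellers receive Ps = 883/24 − 15 = 523/24.
New quantity: Q = 359 − 8.5(883/24) = 2221/48.
DWL = ½ × 15 × (2003/24 − 2221/48) = 278.90625.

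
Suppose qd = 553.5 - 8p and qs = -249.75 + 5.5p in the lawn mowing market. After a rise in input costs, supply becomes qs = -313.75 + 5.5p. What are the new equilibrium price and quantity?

p' = 3469/54, q' = 2137/54

Original equilibrium: p* = 59.5, q* = 77.5.
New equilibrium: 553.5 - 8p = -313.75 + 5.5p, so 867.25 = 13.5p and p' = 3469/54; q' = 553.5 − 8(3469/54) = 2137/54.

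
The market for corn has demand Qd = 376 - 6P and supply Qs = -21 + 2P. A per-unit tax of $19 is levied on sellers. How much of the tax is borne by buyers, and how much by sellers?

Pre-tax equilibrium: P* = 49.625, Q* = 78.25.
Tax on sellers shifts supply to Qs = -21 + 2(P − 19) = -59 + 2P.
376 - 6P = -59 + 2P gives buyer price Pb = 54.375; sellers receive Ps = 54.375 − 19 = 35.375.
New quantity: Q = 376 − 6(54.375) = 49.75.
Buyer burden = 54.375 − 49.625 = 4.75; seller burden = 49.625 − 35.375 = 14.25.

Buyers bear $4.75, sellers bear $14.25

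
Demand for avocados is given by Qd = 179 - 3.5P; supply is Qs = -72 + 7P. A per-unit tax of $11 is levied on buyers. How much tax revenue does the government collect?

Tax revenue = 2299/3

Pre-tax equilibrium: P* = 502/21, Q* = 286/3.
Tax on buyers shifts demand to Qd = 179 − 3.5(P + 11) = 140.5 - 3.5P.
140.5 - 3.5P = -72 + 7P gives seller price Ps = 425/21; buyers pay Pb = 425/21 + 11 = 656/21.
New quantity: Q = 179 − 3.5(656/21) = 209/3.
Revenue = 11 × 209/3 = 2299/3.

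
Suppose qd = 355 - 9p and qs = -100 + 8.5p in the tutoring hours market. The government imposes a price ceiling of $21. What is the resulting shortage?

Shortage = 87.5

Equilibrium price would be p* = 26, so the ceiling at 21 binds.
At p = 21: qd = 355 − 9(21) = 166, qs = -100 + 8.5(21) = 78.5.
Shortage = 166 − 78.5 = 87.5.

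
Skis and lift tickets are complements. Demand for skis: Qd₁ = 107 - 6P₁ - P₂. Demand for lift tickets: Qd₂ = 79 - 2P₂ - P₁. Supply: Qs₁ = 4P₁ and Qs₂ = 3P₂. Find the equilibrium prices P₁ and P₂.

Market 1: 107 - 6P₁ - P₂ = 4P₁ → 10P₁ + P₂ = 107.
Market 2: 5P₂ + P₁ = 79.
Eliminating P₂: 5×(1) − 1×(2) gives 49P₁ = 456, so P₁ = 456/49.
Back-substitute into (2): P₂ = (79 − 1×456/49) / 5 = 683/49.

P₁ = 456/49, P₂ = 683/49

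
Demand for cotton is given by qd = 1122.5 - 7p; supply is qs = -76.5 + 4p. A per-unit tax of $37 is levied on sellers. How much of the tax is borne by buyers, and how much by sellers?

Pre-tax equilibrium: p* = 109, q* = 359.5.
Tax on sellers shifts supply to qs = -76.5 + 4(p − 37) = -224.5 + 4p.
1122.5 - 7p = -224.5 + 4p gives buyer price pb = 1347/11; sellers receive ps = 1347/11 − 37 = 940/11.
New quantity: q = 1122.5 − 7(1347/11) = 5837/22.
Buyer burden = 1347/11 − 109 = 148/11; seller burden = 109 − 940/11 = 259/11.

Buyers bear 148/11, sellers bear 259/11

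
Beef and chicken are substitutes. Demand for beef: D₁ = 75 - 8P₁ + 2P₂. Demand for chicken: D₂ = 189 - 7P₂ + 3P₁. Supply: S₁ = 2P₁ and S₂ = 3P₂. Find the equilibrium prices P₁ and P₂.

Market 1: 75 - 8P₁ + 2P₂ = 2P₁ → 10P₁ - 2P₂ = 75.
Market 2: 10P₂ - 3P₁ = 189.
Eliminating P₂: 10×(1) + 2×(2) gives 94P₁ = 1128, so P₁ = 12.
Back-substitute into (2): P₂ = (189 + 3×12) / 10 = 22.5.

P₁ = 12, P₂ = 22.5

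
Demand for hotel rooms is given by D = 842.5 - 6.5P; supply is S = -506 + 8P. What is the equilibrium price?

P* = 93

Set D = S: 842.5 - 6.5P = -506 + 8P.
1348.5 = 14.5P, so P* = 93.
Q* = 842.5 − 6.5(93) = 238.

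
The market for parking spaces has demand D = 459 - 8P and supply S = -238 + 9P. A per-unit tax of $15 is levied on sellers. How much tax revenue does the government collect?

Pre-tax equilibrium: P* = 41, Q* = 131.
Tax on sellers shifts supply to S = -238 + 9(P − 15) = -373 + 9P.
459 - 8P = -373 + 9P gives buyer price Pb = 832/17; sellers receive Ps = 832/17 − 15 = 577/17.
New quantity: Q = 459 − 8(832/17) = 1147/17.
Revenue = 15 × 1147/17 = 17205/17.

Tax revenue = 17205/17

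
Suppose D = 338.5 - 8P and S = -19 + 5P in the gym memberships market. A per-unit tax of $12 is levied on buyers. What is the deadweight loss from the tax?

Deadweight loss = 2880/13

Pre-tax equilibrium: P* = 27.5, Q* = 118.5.
Tax on buyers shifts demand to D = 338.5 − 8(P + 12) = 242.5 - 8P.
242.5 - 8P = -19 + 5P gives seller price Ps = 523/26; buyers pay Pb = 523/26 + 12 = 835/26.
New quantity: Q = 338.5 − 8(835/26) = 2121/26.
DWL = ½ × 12 × (118.5 − 2121/26) = 2880/13.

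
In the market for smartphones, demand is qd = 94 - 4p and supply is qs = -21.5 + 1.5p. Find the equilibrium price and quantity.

Set qd = qs: 94 - 4p = -21.5 + 1.5p.
115.5 = 5.5p, so p* = 21.
q* = 94 − 4(21) = 10.

p* = 21, q* = 10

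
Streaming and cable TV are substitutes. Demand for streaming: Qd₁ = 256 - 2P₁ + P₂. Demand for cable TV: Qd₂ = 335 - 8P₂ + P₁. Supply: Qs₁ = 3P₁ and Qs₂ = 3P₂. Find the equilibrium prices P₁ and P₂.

P₁ = 3151/54, P₂ = 1931/54

Market 1: 256 - 2P₁ + P₂ = 3P₁ → 5P₁ - P₂ = 256.
Market 2: 11P₂ - P₁ = 335.
Eliminating P₂: 11×(1) + 1×(2) gives 54P₁ = 3151, so P₁ = 3151/54.
Back-substitute into (2): P₂ = (335 + 1×3151/54) / 11 = 1931/54.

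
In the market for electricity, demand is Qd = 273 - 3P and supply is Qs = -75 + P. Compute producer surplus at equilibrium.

Equilibrium: 273 - 3P = -75 + P gives P* = 87, Q* = 12.
Supply starts at P = 75 (where Qs = 0).
PS = ½(87 − 75)(12) = 72.

Producer surplus = 72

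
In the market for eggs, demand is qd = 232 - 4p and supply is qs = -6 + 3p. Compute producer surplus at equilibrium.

Producer surplus = 1536

Equilibrium: 232 - 4p = -6 + 3p gives p* = 34, q* = 96.
Supply starts at p = 2 (where qs = 0).
PS = ½(34 − 2)(96) = 1536.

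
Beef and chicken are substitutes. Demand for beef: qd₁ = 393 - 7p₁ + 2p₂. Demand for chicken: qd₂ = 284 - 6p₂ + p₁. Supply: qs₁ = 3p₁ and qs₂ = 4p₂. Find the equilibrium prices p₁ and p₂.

Market 1: 393 - 7p₁ + 2p₂ = 3p₁ → 10p₁ - 2p₂ = 393.
Market 2: 10p₂ - p₁ = 284.
Eliminating p₂: 10×(1) + 2×(2) gives 98p₁ = 4498, so p₁ = 2249/49.
Back-substitute into (2): p₂ = (284 + 1×2249/49) / 10 = 3233/98.

p₁ = 2249/49, p₂ = 3233/98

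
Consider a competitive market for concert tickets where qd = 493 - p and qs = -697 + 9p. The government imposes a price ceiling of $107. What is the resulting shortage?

Equilibrium price would be p* = 119, so the ceiling at 107 binds.
At p = 107: qd = 493 − 1(107) = 386, qs = -697 + 9(107) = 266.
Shortage = 386 − 266 = 120.

Shortage = 120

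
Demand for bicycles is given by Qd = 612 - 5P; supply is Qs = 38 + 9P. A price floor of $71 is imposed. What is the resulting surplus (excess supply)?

Equilibrium price would be P* = 41, so the floor at 71 binds.
At P = 71: Qd = 257, Qs = 677.
Surplus = 677 − 257 = 420.

Surplus = 420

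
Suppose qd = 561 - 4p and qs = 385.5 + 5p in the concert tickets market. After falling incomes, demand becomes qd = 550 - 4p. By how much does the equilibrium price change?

Original equilibrium: p* = 19.5, q* = 483.
New equilibrium: 550 - 4p = 385.5 + 5p, so 164.5 = 9p and p' = 329/18; q' = 550 − 4(329/18) = 4292/9.
Change in price: 329/18 − 19.5 = -11/9.

Δp = -11/9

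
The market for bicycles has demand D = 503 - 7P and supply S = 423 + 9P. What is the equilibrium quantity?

Set D = S: 503 - 7P = 423 + 9P.
80 = 16P, so P* = 5.
Q* = 503 − 7(5) = 468.

Q* = 468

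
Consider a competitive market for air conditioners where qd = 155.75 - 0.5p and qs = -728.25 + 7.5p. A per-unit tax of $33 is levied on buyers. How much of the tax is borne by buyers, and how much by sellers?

Buyers bear $30.9375, sellers bear $2.0625

Pre-tax equilibrium: p* = 110.5, q* = 100.5.
Tax on buyers shifts demand to qd = 155.75 − 0.5(p + 33) = 139.25 - 0.5p.
139.25 - 0.5p = -728.25 + 7.5p gives seller price ps = 108.4375; buyers pay pb = 108.4375 + 33 = 141.4375.
New quantity: q = 155.75 − 0.5(141.4375) = 85.03125.
Buyer burden = 141.4375 − 110.5 = 30.9375; seller burden = 110.5 − 108.4375 = 2.0625.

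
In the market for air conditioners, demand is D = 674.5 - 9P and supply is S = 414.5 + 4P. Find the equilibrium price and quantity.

P* = 20, Q* = 494.5

Set D = S: 674.5 - 9P = 414.5 + 4P.
260 = 13P, so P* = 20.
Q* = 674.5 − 9(20) = 494.5.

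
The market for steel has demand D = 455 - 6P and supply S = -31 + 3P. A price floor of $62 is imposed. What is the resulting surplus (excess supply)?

Equilibrium price would be P* = 54, so the floor at 62 binds.
At P = 62: D = 83, S = 155.
Surplus = 155 − 83 = 72.

Surplus = 72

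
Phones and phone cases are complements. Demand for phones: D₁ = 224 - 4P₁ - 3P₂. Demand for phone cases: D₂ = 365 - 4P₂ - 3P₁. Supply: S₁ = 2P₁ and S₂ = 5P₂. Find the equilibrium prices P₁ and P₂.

P₁ = 307/15, P₂ = 506/15

Market 1: 224 - 4P₁ - 3P₂ = 2P₁ → 6P₁ + 3P₂ = 224.
Market 2: 9P₂ + 3P₁ = 365.
Eliminating P₂: 9×(1) − 3×(2) gives 45P₁ = 921, so P₁ = 307/15.
Back-substitute into (2): P₂ = (365 − 3×307/15) / 9 = 506/15.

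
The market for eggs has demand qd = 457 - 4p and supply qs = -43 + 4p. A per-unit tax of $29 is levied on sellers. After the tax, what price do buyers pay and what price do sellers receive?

Pre-tax equilibrium: p* = 62.5, q* = 207.
Tax on sellers shifts supply to qs = -43 + 4(p − 29) = -159 + 4p.
457 - 4p = -159 + 4p gives buyer price pb = 77; sellers receive ps = 77 − 29 = 48.
New quantity: q = 457 − 4(77) = 149.

Buyers pay $77, sellers receive $48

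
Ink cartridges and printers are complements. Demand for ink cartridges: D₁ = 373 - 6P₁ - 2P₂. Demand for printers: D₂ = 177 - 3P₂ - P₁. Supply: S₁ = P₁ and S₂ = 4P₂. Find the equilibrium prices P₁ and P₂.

P₁ = 2257/47, P₂ = 866/47

Market 1: 373 - 6P₁ - 2P₂ = P₁ → 7P₁ + 2P₂ = 373.
Market 2: 7P₂ + P₁ = 177.
Eliminating P₂: 7×(1) − 2×(2) gives 47P₁ = 2257, so P₁ = 2257/47.
Back-substitute into (2): P₂ = (177 − 1×2257/47) / 7 = 866/47.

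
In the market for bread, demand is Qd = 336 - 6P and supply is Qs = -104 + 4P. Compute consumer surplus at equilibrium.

Equilibrium: 336 - 6P = -104 + 4P gives P* = 44, Q* = 72.
Demand choke price (Qd = 0): P = 56.
CS = ½(56 − 44)(72) = 432.

Consumer surplus = 432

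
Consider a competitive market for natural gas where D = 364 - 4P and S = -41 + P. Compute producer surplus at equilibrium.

Producer surplus = 800

Equilibrium: 364 - 4P = -41 + P gives P* = 81, Q* = 40.
Supply starts at P = 41 (where S = 0).
PS = ½(81 − 41)(40) = 800.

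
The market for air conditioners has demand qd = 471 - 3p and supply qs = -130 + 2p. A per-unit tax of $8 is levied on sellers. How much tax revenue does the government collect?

Tax revenue = 806.4

Pre-tax equilibrium: p* = 120.2, q* = 110.4.
Tax on sellers shifts supply to qs = -130 + 2(p − 8) = -146 + 2p.
471 - 3p = -146 + 2p gives buyer price pb = 123.4; sellers receive ps = 123.4 − 8 = 115.4.
New quantity: q = 471 − 3(123.4) = 100.8.
Revenue = 8 × 100.8 = 806.4.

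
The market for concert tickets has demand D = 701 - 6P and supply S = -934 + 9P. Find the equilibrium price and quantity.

P* = 109, Q* = 47

Set D = S: 701 - 6P = -934 + 9P.
1635 = 15P, so P* = 109.
Q* = 701 − 6(109) = 47.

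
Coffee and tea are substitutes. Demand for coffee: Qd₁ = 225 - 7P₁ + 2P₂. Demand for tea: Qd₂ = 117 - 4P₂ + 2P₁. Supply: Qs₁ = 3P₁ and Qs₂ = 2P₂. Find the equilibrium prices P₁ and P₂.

Market 1: 225 - 7P₁ + 2P₂ = 3P₁ → 10P₁ - 2P₂ = 225.
Market 2: 6P₂ - 2P₁ = 117.
Eliminating P₂: 6×(1) + 2×(2) gives 56P₁ = 1584, so P₁ = 198/7.
Back-substitute into (2): P₂ = (117 + 2×198/7) / 6 = 405/14.

P₁ = 198/7, P₂ = 405/14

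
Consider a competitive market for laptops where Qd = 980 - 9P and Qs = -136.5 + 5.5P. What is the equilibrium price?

Set Qd = Qs: 980 - 9P = -136.5 + 5.5P.
1116.5 = 14.5P, so P* = 77.
Q* = 980 − 9(77) = 287.

P* = 77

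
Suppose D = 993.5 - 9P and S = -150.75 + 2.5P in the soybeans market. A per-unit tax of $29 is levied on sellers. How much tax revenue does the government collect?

Pre-tax equilibrium: P* = 99.5, Q* = 98.
Tax on sellers shifts supply to S = -150.75 + 2.5(P − 29) = -223.25 + 2.5P.
993.5 - 9P = -223.25 + 2.5P gives buyer price Pb = 4867/46; sellers receive Ps = 4867/46 − 29 = 3533/46.
New quantity: Q = 993.5 − 9(4867/46) = 949/23.
Revenue = 29 × 949/23 = 27521/23.

Tax revenue = 27521/23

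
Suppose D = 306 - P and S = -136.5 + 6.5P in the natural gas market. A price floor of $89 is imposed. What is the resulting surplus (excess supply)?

Surplus = 225

Equilibrium price would be P* = 59, so the floor at 89 binds.
At P = 89: D = 217, S = 442.
Surplus = 442 − 217 = 225.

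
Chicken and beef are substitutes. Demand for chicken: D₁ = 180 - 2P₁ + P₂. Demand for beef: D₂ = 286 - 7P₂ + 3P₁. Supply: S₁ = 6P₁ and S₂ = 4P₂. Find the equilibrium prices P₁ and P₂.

P₁ = 2266/85, P₂ = 2828/85

Market 1: 180 - 2P₁ + P₂ = 6P₁ → 8P₁ - P₂ = 180.
Market 2: 11P₂ - 3P₁ = 286.
Eliminating P₂: 11×(1) + 1×(2) gives 85P₁ = 2266, so P₁ = 2266/85.
Back-substitute into (2): P₂ = (286 + 3×2266/85) / 11 = 2828/85.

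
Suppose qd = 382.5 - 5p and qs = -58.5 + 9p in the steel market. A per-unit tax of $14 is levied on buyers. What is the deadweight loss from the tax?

Deadweight loss = 315

Pre-tax equilibrium: p* = 31.5, q* = 225.
Tax on buyers shifts demand to qd = 382.5 − 5(p + 14) = 312.5 - 5p.
312.5 - 5p = -58.5 + 9p gives seller price ps = 26.5; buyers pay pb = 26.5 + 14 = 40.5.
New quantity: q = 382.5 − 5(40.5) = 180.
DWL = ½ × 14 × (225 − 180) = 315.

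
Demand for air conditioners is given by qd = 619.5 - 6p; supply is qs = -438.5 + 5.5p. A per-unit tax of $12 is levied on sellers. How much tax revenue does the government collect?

Tax revenue = 9126/23

Pre-tax equilibrium: p* = 92, q* = 67.5.
Tax on sellers shifts supply to qs = -438.5 + 5.5(p − 12) = -504.5 + 5.5p.
619.5 - 6p = -504.5 + 5.5p gives buyer price pb = 2248/23; sellers receive ps = 2248/23 − 12 = 1972/23.
New quantity: q = 619.5 − 6(2248/23) = 1521/46.
Revenue = 12 × 1521/46 = 9126/23.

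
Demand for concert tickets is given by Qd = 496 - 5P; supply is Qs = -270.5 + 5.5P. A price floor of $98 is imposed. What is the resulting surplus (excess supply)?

Surplus = 262.5

Equilibrium price would be P* = 73, so the floor at 98 binds.
At P = 98: Qd = 6, Qs = 268.5.
Surplus = 268.5 − 6 = 262.5.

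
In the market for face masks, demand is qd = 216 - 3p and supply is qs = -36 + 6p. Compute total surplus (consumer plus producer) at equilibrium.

Equilibrium: 216 - 3p = -36 + 6p gives p* = 28, q* = 132.
Demand choke price: p = 72; supply starts at p = 6.
CS = ½(72 − 28)(132) = 2904; PS = ½(28 − 6)(132) = 1452.

Total surplus = 4356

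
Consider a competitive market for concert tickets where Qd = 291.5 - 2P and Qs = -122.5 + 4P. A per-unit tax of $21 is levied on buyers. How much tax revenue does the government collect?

Pre-tax equilibrium: P* = 69, Q* = 153.5.
Tax on buyers shifts demand to Qd = 291.5 − 2(P + 21) = 249.5 - 2P.
249.5 - 2P = -122.5 + 4P gives seller price Ps = 62; buyers pay Pb = 62 + 21 = 83.
New quantity: Q = 291.5 − 2(83) = 125.5.
Revenue = 21 × 125.5 = 2635.5.

Tax revenue = 2635.5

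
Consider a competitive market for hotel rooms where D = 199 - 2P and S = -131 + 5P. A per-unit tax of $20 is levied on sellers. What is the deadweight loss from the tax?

Deadweight loss = 2000/7

Pre-tax equilibrium: P* = 330/7, Q* = 733/7.
Tax on sellers shifts supply to S = -131 + 5(P − 20) = -231 + 5P.
199 - 2P = -231 + 5P gives buyer price Pb = 430/7; sellers receive Ps = 430/7 − 20 = 290/7.
New quantity: Q = 199 − 2(430/7) = 533/7.
DWL = ½ × 20 × (733/7 − 533/7) = 2000/7.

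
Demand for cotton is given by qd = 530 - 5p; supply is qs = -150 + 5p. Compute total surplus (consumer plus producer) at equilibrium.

Equilibrium: 530 - 5p = -150 + 5p gives p* = 68, q* = 190.
Demand choke price: p = 106; supply starts at p = 30.
CS = ½(106 − 68)(190) = 3610; PS = ½(68 − 30)(190) = 3610.

Total surplus = 7220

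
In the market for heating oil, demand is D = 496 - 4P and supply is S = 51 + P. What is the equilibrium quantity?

Q* = 140

Set D = S: 496 - 4P = 51 + P.
445 = 5P, so P* = 89.
Q* = 496 − 4(89) = 140.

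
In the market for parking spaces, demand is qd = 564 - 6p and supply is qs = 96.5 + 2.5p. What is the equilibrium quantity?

q* = 234

Set qd = qs: 564 - 6p = 96.5 + 2.5p.
467.5 = 8.5p, so p* = 55.
q* = 564 − 6(55) = 234.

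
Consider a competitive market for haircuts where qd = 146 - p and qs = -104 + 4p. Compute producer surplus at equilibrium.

Equilibrium: 146 - p = -104 + 4p gives p* = 50, q* = 96.
Supply starts at p = 26 (where qs = 0).
PS = ½(50 − 26)(96) = 1152.

Producer surplus = 1152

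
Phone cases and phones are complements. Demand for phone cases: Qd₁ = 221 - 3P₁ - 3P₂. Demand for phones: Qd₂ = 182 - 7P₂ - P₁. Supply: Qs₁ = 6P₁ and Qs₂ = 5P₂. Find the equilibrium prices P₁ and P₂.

P₁ = 702/35, P₂ = 1417/105

Market 1: 221 - 3P₁ - 3P₂ = 6P₁ → 9P₁ + 3P₂ = 221.
Market 2: 12P₂ + P₁ = 182.
Eliminating P₂: 12×(1) − 3×(2) gives 105P₁ = 2106, so P₁ = 702/35.
Back-substitute into (2): P₂ = (182 − 1×702/35) / 12 = 1417/105.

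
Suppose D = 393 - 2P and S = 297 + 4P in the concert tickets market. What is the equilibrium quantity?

Q* = 361

Set D = S: 393 - 2P = 297 + 4P.
96 = 6P, so P* = 16.
Q* = 393 − 2(16) = 361.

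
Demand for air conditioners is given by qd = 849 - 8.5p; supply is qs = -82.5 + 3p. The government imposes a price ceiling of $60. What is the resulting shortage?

Shortage = 241.5

Equilibrium price would be p* = 81, so the ceiling at 60 binds.
At p = 60: qd = 849 − 8.5(60) = 339, qs = -82.5 + 3(60) = 97.5.
Shortage = 339 − 97.5 = 241.5.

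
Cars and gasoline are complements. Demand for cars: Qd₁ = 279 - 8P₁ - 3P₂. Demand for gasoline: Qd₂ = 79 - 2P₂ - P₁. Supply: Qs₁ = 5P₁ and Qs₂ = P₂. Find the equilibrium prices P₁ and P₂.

Market 1: 279 - 8P₁ - 3P₂ = 5P₁ → 13P₁ + 3P₂ = 279.
Market 2: 3P₂ + P₁ = 79.
Eliminating P₂: 3×(1) − 3×(2) gives 36P₁ = 600, so P₁ = 50/3.
Back-substitute into (2): P₂ = (79 − 1×50/3) / 3 = 187/9.

P₁ = 50/3, P₂ = 187/9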